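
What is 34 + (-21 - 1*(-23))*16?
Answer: 66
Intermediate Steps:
34 + (-21 - 1*(-23))*16 = 34 + (-21 + 23)*16 = 34 + 2*16 = 34 + 32 = 66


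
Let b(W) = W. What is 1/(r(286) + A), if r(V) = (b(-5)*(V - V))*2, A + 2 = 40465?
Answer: 1/40463 ≈ 2.4714e-5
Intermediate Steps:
A = 40463 (A = -2 + 40465 = 40463)
r(V) = 0 (r(V) = -5*(V - V)*2 = -5*0*2 = 0*2 = 0)
1/(r(286) + A) = 1/(0 + 40463) = 1/40463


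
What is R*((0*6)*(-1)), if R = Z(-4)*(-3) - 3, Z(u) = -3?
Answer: 0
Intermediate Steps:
R = 6 (R = -3*(-3) - 3 = 9 - 3 = 6)
R*((0*6)*(-1)) = 6*((0*6)*(-1)) = 6*(0*(-1)) = 6*0 = 0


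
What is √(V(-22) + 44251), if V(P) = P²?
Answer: √44735 ≈ 211.51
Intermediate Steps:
√(V(-22) + 44251) = √((-22)² + 44251) = √(484 + 44251) = √44735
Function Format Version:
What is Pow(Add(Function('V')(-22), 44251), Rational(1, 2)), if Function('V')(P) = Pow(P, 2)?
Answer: Pow(44735, Rational(1, 2)) ≈ 211.51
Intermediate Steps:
Pow(Add(Function('V')(-22), 44251), Rational(1, 2)) = Pow(Add(Pow(-22, 2), 44251), Rational(1, 2)) = Pow(Add(484, 44251), Rational(1, 2)) = Pow(44735, Rational(1, 2))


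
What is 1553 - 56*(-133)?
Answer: 9001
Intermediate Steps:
1553 - 56*(-133) = 1553 - 1*(-7448) = 1553 + 7448 = 9001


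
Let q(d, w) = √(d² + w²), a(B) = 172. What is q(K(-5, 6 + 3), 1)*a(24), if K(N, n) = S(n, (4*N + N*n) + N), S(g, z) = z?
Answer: 2236*√29 ≈ 12041.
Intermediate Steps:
K(N, n) = 5*N + N*n (K(N, n) = (4*N + N*n) + N = 5*N + N*n)
q(K(-5, 6 + 3), 1)*a(24) = √((-5*(5 + (6 + 3)))² + 1²)*172 = √((-5*(5 + 9))² + 1)*172 = √((-5*14)² + 1)*172 = √((-70)² + 1)*172 = √(4900 + 1)*172 = √4901*172 = (13*√29)*172 = 2236*√29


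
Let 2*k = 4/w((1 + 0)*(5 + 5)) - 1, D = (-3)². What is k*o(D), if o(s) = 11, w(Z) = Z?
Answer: -33/10 ≈ -3.3000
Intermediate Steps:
D = 9
k = -3/10 (k = (4/(((1 + 0)*(5 + 5))) - 1)/2 = (4/((1*10)) - 1)/2 = (4/10 - 1)/2 = (4*(⅒) - 1)/2 = (⅖ - 1)/2 = (½)*(-⅗) = -3/10 ≈ -0.30000)
k*o(D) = -3/10*11 = -33/10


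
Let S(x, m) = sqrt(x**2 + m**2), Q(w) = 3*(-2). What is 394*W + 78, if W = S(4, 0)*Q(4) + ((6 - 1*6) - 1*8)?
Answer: -12530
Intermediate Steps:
Q(w) = -6
S(x, m) = sqrt(m**2 + x**2)
W = -32 (W = sqrt(0**2 + 4**2)*(-6) + ((6 - 1*6) - 1*8) = sqrt(0 + 16)*(-6) + ((6 - 6) - 8) = sqrt(16)*(-6) + (0 - 8) = 4*(-6) - 8 = -24 - 8 = -32)
394*W + 78 = 394*(-32) + 78 = -12608 + 78 = -12530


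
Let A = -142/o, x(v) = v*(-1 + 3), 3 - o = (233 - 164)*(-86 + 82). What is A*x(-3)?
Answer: 284/93 ≈ 3.0538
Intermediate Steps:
o = 279 (o = 3 - (233 - 164)*(-86 + 82) = 3 - 69*(-4) = 3 - 1*(-276) = 3 + 276 = 279)
x(v) = 2*v (x(v) = v*2 = 2*v)
A = -142/279 ≈ -0.50896
A*x(-3) = -284*(-3)/279 = -142/279*(-6) = 284/93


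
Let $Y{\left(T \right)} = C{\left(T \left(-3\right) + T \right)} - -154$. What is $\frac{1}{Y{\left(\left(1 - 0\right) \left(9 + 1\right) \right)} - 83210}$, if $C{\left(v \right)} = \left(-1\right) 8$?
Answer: $- \frac{1}{83064} \approx -1.2039 \cdot 10^{-5}$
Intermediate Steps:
$C{\left(v \right)} = -8$
$Y{\left(T \right)} = 146$ ($Y{\left(T \right)} = -8 - -154 = -8 + 154 = 146$)
$\frac{1}{Y{\left(\left(1 - 0\right) \left(9 + 1\right) \right)} - 83210} = \frac{1}{146 - 83210} = \frac{1}{-83064} = - \frac{1}{83064}$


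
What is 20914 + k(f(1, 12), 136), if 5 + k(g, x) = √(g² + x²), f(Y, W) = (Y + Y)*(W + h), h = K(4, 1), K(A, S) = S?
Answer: 20909 + 2*√4793 ≈ 21047.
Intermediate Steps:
h = 1
f(Y, W) = 2*Y*(1 + W) (f(Y, W) = (Y + Y)*(W + 1) = (2*Y)*(1 + W) = 2*Y*(1 + W))
k(g, x) = -5 + √(g² + x²)
20914 + k(f(1, 12), 136) = 20914 + (-5 + √((2*1*(1 + 12))² + 136²)) = 20914 + (-5 + √((2*1*13)² + 18496)) = 20914 + (-5 + √(26² + 18496)) = 20914 + (-5 + √(676 + 18496)) = 20914 + (-5 + √19172) = 20914 + (-5 + 2*√4793) = 20909 + 2*√4793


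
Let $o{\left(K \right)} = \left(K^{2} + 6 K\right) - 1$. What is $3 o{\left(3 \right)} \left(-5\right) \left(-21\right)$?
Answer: $8190$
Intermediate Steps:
$o{\left(K \right)} = -1 + K^{2} + 6 K$
$3 o{\left(3 \right)} \left(-5\right) \left(-21\right) = 3 \left(-1 + 3^{2} + 6 \cdot 3\right) \left(-5\right) \left(-21\right) = 3 \left(-1 + 9 + 18\right) \left(-5\right) \left(-21\right) = 3 \cdot 26 \left(-5\right) \left(-21\right) = 78 \left(-5\right) \left(-21\right) = \left(-390\right) \left(-21\right) = 8190$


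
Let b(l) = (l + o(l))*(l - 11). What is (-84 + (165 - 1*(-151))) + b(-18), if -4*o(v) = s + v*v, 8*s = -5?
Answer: 99151/32 ≈ 3098.5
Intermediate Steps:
s = -5/8 (s = (⅛)*(-5) = -5/8 ≈ -0.62500)
o(v) = 5/32 - v²/4 (o(v) = -(-5/8 + v*v)/4 = -(-5/8 + v²)/4 = 5/32 - v²/4)
b(l) = (-11 + l)*(5/32 + l - l²/4) (b(l) = (l + (5/32 - l²/4))*(l - 11) = (5/32 + l - l²/4)*(-11 + l) = (-11 + l)*(5/32 + l - l²/4))
(-84 + (165 - 1*(-151))) + b(-18) = (-84 + (165 - 1*(-151))) + (-55/32 - 347/32*(-18) - ¼*(-18)³ + (15/4)*(-18)²) = (-84 + (165 + 151)) + (-55/32 + 3123/16 - ¼*(-5832) + (15/4)*324) = (-84 + 316) + (-55/32 + 3123/16 + 1458 + 1215) = 232 + 91727/32 = 99151/32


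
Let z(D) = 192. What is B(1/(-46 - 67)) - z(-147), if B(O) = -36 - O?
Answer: -25763/113 ≈ -227.99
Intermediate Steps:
B(1/(-46 - 67)) - z(-147) = (-36 - 1/(-46 - 67)) - 1*192 = (-36 - 1/(-113)) - 192 = (-36 - 1*(-1/113)) - 192 = (-36 + 1/113) - 192 = -4067/113 - 192 = -25763/113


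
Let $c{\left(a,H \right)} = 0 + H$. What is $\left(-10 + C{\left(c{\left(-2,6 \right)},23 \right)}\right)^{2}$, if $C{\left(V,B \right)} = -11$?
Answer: $441$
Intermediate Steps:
$c{\left(a,H \right)} = H$
$\left(-10 + C{\left(c{\left(-2,6 \right)},23 \right)}\right)^{2} = \left(-10 - 11\right)^{2} = \left(-21\right)^{2} = 441$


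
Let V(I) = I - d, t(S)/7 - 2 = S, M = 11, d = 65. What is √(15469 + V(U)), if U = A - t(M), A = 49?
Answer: √15362 ≈ 123.94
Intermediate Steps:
t(S) = 14 + 7*S
U = -42 (U = 49 - (14 + 7*11) = 49 - (14 + 77) = 49 - 1*91 = 49 - 91 = -42)
V(I) = -65 + I (V(I) = I - 1*65 = I - 65 = -65 + I)
√(15469 + V(U)) = √(15469 + (-65 - 42)) = √(15469 - 107) = √15362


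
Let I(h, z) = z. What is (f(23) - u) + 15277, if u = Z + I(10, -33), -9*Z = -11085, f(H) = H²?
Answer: 43822/3 ≈ 14607.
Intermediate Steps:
Z = 3695/3 (Z = -⅑*(-11085) = 3695/3 ≈ 1231.7)
u = 3596/3 (u = 3695/3 - 33 = 3596/3 ≈ 1198.7)
(f(23) - u) + 15277 = (23² - 1*3596/3) + 15277 = (529 - 3596/3) + 15277 = -2009/3 + 15277 = 43822/3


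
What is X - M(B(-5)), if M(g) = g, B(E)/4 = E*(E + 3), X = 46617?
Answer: 46577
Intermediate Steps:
B(E) = 4*E*(3 + E) (B(E) = 4*(E*(E + 3)) = 4*(E*(3 + E)) = 4*E*(3 + E))
X - M(B(-5)) = 46617 - 4*(-5)*(3 - 5) = 46617 - 4*(-5)*(-2) = 46617 - 1*40 = 46617 - 40 = 46577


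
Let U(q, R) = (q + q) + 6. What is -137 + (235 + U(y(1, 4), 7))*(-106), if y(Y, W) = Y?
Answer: -25895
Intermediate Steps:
U(q, R) = 6 + 2*q (U(q, R) = 2*q + 6 = 6 + 2*q)
-137 + (235 + U(y(1, 4), 7))*(-106) = -137 + (235 + (6 + 2*1))*(-106) = -137 + (235 + (6 + 2))*(-106) = -137 + (235 + 8)*(-106) = -137 + 243*(-106) = -137 - 25758 = -25895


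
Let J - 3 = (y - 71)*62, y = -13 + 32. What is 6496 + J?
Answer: 3275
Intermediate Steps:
y = 19
J = -3221 (J = 3 + (19 - 71)*62 = 3 - 52*62 = 3 - 3224 = -3221)
6496 + J = 6496 - 3221 = 3275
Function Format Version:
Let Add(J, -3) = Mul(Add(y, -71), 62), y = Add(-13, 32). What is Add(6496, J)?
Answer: 3275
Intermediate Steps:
y = 19
J = -3221 (J = Add(3, Mul(Add(19, -71), 62)) = Add(3, Mul(-52, 62)) = Add(3, -3224) = -3221)
Add(6496, J) = Add(6496, -3221) = 3275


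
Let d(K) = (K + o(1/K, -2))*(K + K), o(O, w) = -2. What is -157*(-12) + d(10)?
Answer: 2044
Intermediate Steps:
d(K) = 2*K*(-2 + K) (d(K) = (K - 2)*(K + K) = (-2 + K)*(2*K) = 2*K*(-2 + K))
-157*(-12) + d(10) = -157*(-12) + 2*10*(-2 + 10) = 1884 + 2*10*8 = 1884 + 160 = 2044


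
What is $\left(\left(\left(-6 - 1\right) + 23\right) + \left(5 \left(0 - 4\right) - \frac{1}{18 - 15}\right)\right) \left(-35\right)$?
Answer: $\frac{455}{3} \approx 151.67$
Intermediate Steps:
$\left(\left(\left(-6 - 1\right) + 23\right) + \left(5 \left(0 - 4\right) - \frac{1}{18 - 15}\right)\right) \left(-35\right) = \left(\left(\left(-6 - 1\right) + 23\right) + \left(5 \left(-4\right) - \frac{1}{3}\right)\right) \left(-35\right) = \left(\left(-7 + 23\right) - \frac{61}{3}\right) \left(-35\right) = \left(16 - \frac{61}{3}\right) \left(-35\right) = \left(- \frac{13}{3}\right) \left(-35\right) = \frac{455}{3}$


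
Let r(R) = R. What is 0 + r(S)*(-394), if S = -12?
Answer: 4728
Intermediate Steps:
0 + r(S)*(-394) = 0 - 12*(-394) = 0 + 4728 = 4728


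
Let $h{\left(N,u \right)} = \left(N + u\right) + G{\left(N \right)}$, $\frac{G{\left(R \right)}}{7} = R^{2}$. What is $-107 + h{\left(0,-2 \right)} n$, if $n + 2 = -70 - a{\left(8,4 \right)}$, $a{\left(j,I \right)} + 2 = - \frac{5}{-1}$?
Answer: $43$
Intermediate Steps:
$G{\left(R \right)} = 7 R^{2}$
$a{\left(j,I \right)} = 3$ ($a{\left(j,I \right)} = -2 - \frac{5}{-1} = -2 - -5 = -2 + 5 = 3$)
$h{\left(N,u \right)} = N + u + 7 N^{2}$ ($h{\left(N,u \right)} = \left(N + u\right) + 7 N^{2} = N + u + 7 N^{2}$)
$n = -75$ ($n = -2 - 73 = -75$)
$-107 + h{\left(0,-2 \right)} n = -107 + \left(0 - 2 + 7 \cdot 0^{2}\right) \left(-75\right) = -107 + \left(0 - 2 + 7 \cdot 0\right) \left(-75\right) = -107 + \left(0 - 2 + 0\right) \left(-75\right) = -107 - -150 = -107 + 150 = 43$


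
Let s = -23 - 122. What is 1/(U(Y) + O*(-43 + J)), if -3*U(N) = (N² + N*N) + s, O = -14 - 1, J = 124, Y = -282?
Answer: -3/162548 ≈ -1.8456e-5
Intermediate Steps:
O = -15
s = -145
U(N) = 145/3 - 2*N²/3 (U(N) = -((N² + N*N) - 145)/3 = -((N² + N²) - 145)/3 = -(2*N² - 145)/3 = -(-145 + 2*N²)/3 = 145/3 - 2*N²/3)
1/(U(Y) + O*(-43 + J)) = 1/((145/3 - ⅔*(-282)²) - 15*(-43 + 124)) = 1/((145/3 - ⅔*79524) - 15*81) = 1/((145/3 - 53016) - 1215) = 1/(-158903/3 - 1215) = 1/(-162548/3) = -3/162548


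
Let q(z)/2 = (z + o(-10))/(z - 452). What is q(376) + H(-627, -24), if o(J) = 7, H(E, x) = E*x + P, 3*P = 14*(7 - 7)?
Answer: 571441/38 ≈ 15038.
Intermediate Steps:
P = 0 (P = (14*(7 - 7))/3 = (14*0)/3 = (⅓)*0 = 0)
H(E, x) = E*x (H(E, x) = E*x + 0 = E*x)
q(z) = 2*(7 + z)/(-452 + z) (q(z) = 2*((z + 7)/(z - 452)) = 2*((7 + z)/(-452 + z)) = 2*(7 + z)/(-452 + z))
q(376) + H(-627, -24) = 2*(7 + 376)/(-452 + 376) - 627*(-24) = 2*383/(-76) + 15048 = 2*(-1/76)*383 + 15048 = -383/38 + 15048 = 571441/38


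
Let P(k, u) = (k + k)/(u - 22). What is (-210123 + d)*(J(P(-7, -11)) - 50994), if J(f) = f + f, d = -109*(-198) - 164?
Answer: 28867987970/3 ≈ 9.6227e+9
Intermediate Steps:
d = 21418 (d = 21582 - 164 = 21418)
P(k, u) = 2*k/(-22 + u) (P(k, u) = (2*k)/(-22 + u) = 2*k/(-22 + u))
J(f) = 2*f
(-210123 + d)*(J(P(-7, -11)) - 50994) = (-210123 + 21418)*(2*(2*(-7)/(-22 - 11)) - 50994) = -188705*(2*(2*(-7)/(-33)) - 50994) = -188705*(2*(2*(-7)*(-1/33)) - 50994) = -188705*(2*(14/33) - 50994) = -188705*(28/33 - 50994) = -188705*(-1682774/33) = 28867987970/3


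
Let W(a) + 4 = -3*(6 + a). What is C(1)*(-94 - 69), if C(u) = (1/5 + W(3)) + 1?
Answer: 24287/5 ≈ 4857.4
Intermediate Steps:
W(a) = -22 - 3*a (W(a) = -4 - 3*(6 + a) = -4 + (-18 - 3*a) = -22 - 3*a)
C(u) = -149/5 (C(u) = (1/5 + (-22 - 3*3)) + 1 = (⅕ + (-22 - 9)) + 1 = (⅕ - 31) + 1 = -154/5 + 1 = -149/5)
C(1)*(-94 - 69) = -149*(-94 - 69)/5 = -149/5*(-163) = 24287/5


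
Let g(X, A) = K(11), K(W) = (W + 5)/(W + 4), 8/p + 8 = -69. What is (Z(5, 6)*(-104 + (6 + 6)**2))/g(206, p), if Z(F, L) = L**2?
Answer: 1350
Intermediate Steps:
p = -8/77 (p = 8/(-8 - 69) = 8/(-77) = 8*(-1/77) = -8/77 ≈ -0.10390)
K(W) = (5 + W)/(4 + W)
g(X, A) = 16/15 (g(X, A) = (5 + 11)/(4 + 11) = 16/15)
(Z(5, 6)*(-104 + (6 + 6)**2))/g(206, p) = (6**2*(-104 + (6 + 6)**2))/(16/15) = (36*(-104 + 12**2))*(15/16) = (36*(-104 + 144))*(15/16) = (36*40)*(15/16) = 1440*(15/16) = 1350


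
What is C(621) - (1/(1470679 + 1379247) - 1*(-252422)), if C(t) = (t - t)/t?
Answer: -719384020773/2849926 ≈ -2.5242e+5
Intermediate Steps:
C(t) = 0 (C(t) = 0/t = 0)
C(621) - (1/(1470679 + 1379247) - 1*(-252422)) = 0 - (1/(1470679 + 1379247) - 1*(-252422)) = 0 - (1/2849926 + 252422) = 0 - 1*719384020773/2849926 = 0 - 719384020773/2849926 = -719384020773/2849926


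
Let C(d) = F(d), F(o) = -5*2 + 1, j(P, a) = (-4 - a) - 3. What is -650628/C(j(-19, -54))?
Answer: 72292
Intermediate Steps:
j(P, a) = -7 - a
F(o) = -9 (F(o) = -10 + 1 = -9)
C(d) = -9
-650628/C(j(-19, -54)) = -650628/(-9) = -650628*(-⅑) = 72292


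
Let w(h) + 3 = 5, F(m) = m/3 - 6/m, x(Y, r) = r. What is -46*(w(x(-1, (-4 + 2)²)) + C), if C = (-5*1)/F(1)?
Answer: -2254/17 ≈ -132.59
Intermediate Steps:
F(m) = -6/m + m/3 (F(m) = m*(⅓) - 6/m = m/3 - 6/m = -6/m + m/3)
w(h) = 2 (w(h) = -3 + 5 = 2)
C = 15/17 (C = (-5*1)/(-6/1 + (⅓)*1) = -5/(-6*1 + ⅓) = -5/(-6 + ⅓) = -5/(-17/3) = -5*(-3/17) = 15/17 ≈ 0.88235)
-46*(w(x(-1, (-4 + 2)²)) + C) = -46*(2 + 15/17) = -46*49/17 = -2254/17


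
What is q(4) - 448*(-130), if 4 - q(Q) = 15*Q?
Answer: 58184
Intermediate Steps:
q(Q) = 4 - 15*Q
q(4) - 448*(-130) = (4 - 15*4) - 448*(-130) = (4 - 60) + 58240 = -56 + 58240 = 58184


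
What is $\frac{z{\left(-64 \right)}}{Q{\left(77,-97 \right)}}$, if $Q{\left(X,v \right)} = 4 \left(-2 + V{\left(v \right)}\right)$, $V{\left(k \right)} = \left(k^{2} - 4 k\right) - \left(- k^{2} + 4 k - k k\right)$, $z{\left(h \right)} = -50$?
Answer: $- \frac{25}{58002} \approx -0.00043102$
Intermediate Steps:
$V{\left(k \right)} = - 8 k + 3 k^{2}$ ($V{\left(k \right)} = \left(k^{2} - 4 k\right) - \left(- 2 k^{2} + 4 k\right) = \left(k^{2} - 4 k\right) + \left(2 k^{2} - 4 k\right) = \left(k^{2} - 4 k\right) + \left(- 4 k + 2 k^{2}\right) = - 8 k + 3 k^{2}$)
$Q{\left(X,v \right)} = -8 + 4 v \left(-8 + 3 v\right)$ ($Q{\left(X,v \right)} = 4 \left(-2 + v \left(-8 + 3 v\right)\right) = -8 + 4 v \left(-8 + 3 v\right)$)
$\frac{z{\left(-64 \right)}}{Q{\left(77,-97 \right)}} = - \frac{50}{-8 + 4 \left(-97\right) \left(-8 + 3 \left(-97\right)\right)} = - \frac{50}{-8 + 4 \left(-97\right) \left(-8 - 291\right)} = - \frac{50}{-8 + 4 \left(-97\right) \left(-299\right)} = - \frac{50}{-8 + 116012} = - \frac{50}{116004} = \left(-50\right) \frac{1}{116004} = - \frac{25}{58002}$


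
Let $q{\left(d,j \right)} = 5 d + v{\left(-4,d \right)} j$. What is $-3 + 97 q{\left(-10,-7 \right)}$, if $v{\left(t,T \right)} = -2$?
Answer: $-3495$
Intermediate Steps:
$q{\left(d,j \right)} = - 2 j + 5 d$ ($q{\left(d,j \right)} = 5 d - 2 j = - 2 j + 5 d$)
$-3 + 97 q{\left(-10,-7 \right)} = -3 + 97 \left(\left(-2\right) \left(-7\right) + 5 \left(-10\right)\right) = -3 + 97 \left(14 - 50\right) = -3 + 97 \left(-36\right) = -3 - 3492 = -3495$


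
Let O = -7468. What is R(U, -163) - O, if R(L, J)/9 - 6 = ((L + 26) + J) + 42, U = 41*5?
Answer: 8512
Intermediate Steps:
U = 205
R(L, J) = 666 + 9*J + 9*L (R(L, J) = 54 + 9*(((L + 26) + J) + 42) = 54 + 9*(((26 + L) + J) + 42) = 54 + 9*((26 + J + L) + 42) = 54 + 9*(68 + J + L) = 54 + (612 + 9*J + 9*L) = 666 + 9*J + 9*L)
R(U, -163) - O = (666 + 9*(-163) + 9*205) - 1*(-7468) = (666 - 1467 + 1845) + 7468 = 1044 + 7468 = 8512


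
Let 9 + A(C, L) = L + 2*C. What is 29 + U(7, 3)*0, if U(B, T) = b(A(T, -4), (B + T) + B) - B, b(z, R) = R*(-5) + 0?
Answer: 29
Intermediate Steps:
A(C, L) = -9 + L + 2*C (A(C, L) = -9 + (L + 2*C) = -9 + L + 2*C)
b(z, R) = -5*R (b(z, R) = -5*R + 0 = -5*R)
U(B, T) = -11*B - 5*T (U(B, T) = -5*((B + T) + B) - B = -5*(T + 2*B) - B = (-10*B - 5*T) - B = -11*B - 5*T)
29 + U(7, 3)*0 = 29 + (-11*7 - 5*3)*0 = 29 + (-77 - 15)*0 = 29 - 92*0 = 29 + 0 = 29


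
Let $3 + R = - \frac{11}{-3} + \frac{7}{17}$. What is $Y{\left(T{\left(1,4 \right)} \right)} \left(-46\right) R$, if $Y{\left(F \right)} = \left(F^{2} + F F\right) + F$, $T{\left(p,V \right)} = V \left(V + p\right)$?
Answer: $- \frac{2074600}{51} \approx -40678.0$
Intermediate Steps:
$R = \frac{55}{51}$ ($R = -3 + \left(- \frac{11}{-3} + \frac{7}{17}\right) = -3 + \left(\left(-11\right) \left(- \frac{1}{3}\right) + 7 \cdot \frac{1}{17}\right) = -3 + \left(\frac{11}{3} + \frac{7}{17}\right) = -3 + \frac{208}{51} = \frac{55}{51} \approx 1.0784$)
$Y{\left(F \right)} = F + 2 F^{2}$ ($Y{\left(F \right)} = \left(F^{2} + F^{2}\right) + F = 2 F^{2} + F = F + 2 F^{2}$)
$Y{\left(T{\left(1,4 \right)} \right)} \left(-46\right) R = 4 \left(4 + 1\right) \left(1 + 2 \cdot 4 \left(4 + 1\right)\right) \left(-46\right) \frac{55}{51} = 4 \cdot 5 \left(1 + 2 \cdot 4 \cdot 5\right) \left(-46\right) \frac{55}{51} = 20 \left(1 + 2 \cdot 20\right) \left(-46\right) \frac{55}{51} = 20 \left(1 + 40\right) \left(-46\right) \frac{55}{51} = 20 \cdot 41 \left(-46\right) \frac{55}{51} = 820 \left(-46\right) \frac{55}{51} = \left(-37720\right) \frac{55}{51} = - \frac{2074600}{51}$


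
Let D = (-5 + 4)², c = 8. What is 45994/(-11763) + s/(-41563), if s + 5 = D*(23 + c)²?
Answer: -1922894050/488905569 ≈ -3.9331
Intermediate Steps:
D = 1 (D = (-1)² = 1)
s = 956 (s = -5 + 1*(23 + 8)² = -5 + 1*31² = -5 + 1*961 = -5 + 961 = 956)
45994/(-11763) + s/(-41563) = 45994/(-11763) + 956/(-41563) = 45994*(-1/11763) + 956*(-1/41563) = -45994/11763 - 956/41563 = -1922894050/488905569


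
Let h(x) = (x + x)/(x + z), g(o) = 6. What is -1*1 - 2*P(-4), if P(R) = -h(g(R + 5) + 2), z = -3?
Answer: 27/5 ≈ 5.4000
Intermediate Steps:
h(x) = 2*x/(-3 + x) (h(x) = (x + x)/(x - 3) = (2*x)/(-3 + x) = 2*x/(-3 + x))
P(R) = -16/5 (P(R) = -2*(6 + 2)/(-3 + (6 + 2)) = -2*8/(-3 + 8) = -2*8/5 = -1*16/5 = -16/5)
-1*1 - 2*P(-4) = -1*1 - 2*(-16/5) = -1 + 32/5 = 27/5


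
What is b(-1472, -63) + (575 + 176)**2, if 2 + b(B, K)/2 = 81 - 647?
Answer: 562865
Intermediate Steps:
b(B, K) = -1136 (b(B, K) = -4 + 2*(81 - 647) = -4 + 2*(-566) = -4 - 1132 = -1136)
b(-1472, -63) + (575 + 176)**2 = -1136 + (575 + 176)**2 = -1136 + 751**2 = -1136 + 564001 = 562865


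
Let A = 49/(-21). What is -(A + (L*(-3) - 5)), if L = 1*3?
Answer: 49/3 ≈ 16.333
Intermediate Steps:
L = 3
A = -7/3 (A = 49*(-1/21) = -7/3 ≈ -2.3333)
-(A + (L*(-3) - 5)) = -(-7/3 + (3*(-3) - 5)) = -(-7/3 + (-9 - 5)) = -(-7/3 - 14) = -1*(-49/3) = 49/3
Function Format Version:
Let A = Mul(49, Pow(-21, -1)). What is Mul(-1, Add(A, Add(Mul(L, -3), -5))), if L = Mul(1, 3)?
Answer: Rational(49, 3) ≈ 16.333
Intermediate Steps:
L = 3
A = Rational(-7, 3) (A = Mul(49, Rational(-1, 21)) = Rational(-7, 3) ≈ -2.3333)
Mul(-1, Add(A, Add(Mul(L, -3), -5))) = Mul(-1, Add(Rational(-7, 3), Add(Mul(3, -3), -5))) = Mul(-1, Add(Rational(-7, 3), Add(-9, -5))) = Mul(-1, Add(Rational(-7, 3), -14)) = Mul(-1, Rational(-49, 3)) = Rational(49, 3)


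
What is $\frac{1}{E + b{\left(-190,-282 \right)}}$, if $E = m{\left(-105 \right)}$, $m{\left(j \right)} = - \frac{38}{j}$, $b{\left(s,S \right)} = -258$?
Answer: $- \frac{105}{27052} \approx -0.0038814$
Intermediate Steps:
$E = \frac{38}{105}$ ($E = - \frac{38}{-105} = \left(-38\right) \left(- \frac{1}{105}\right) = \frac{38}{105} \approx 0.3619$)
$\frac{1}{E + b{\left(-190,-282 \right)}} = \frac{1}{\frac{38}{105} - 258} = \frac{1}{- \frac{27052}{105}} = - \frac{105}{27052}$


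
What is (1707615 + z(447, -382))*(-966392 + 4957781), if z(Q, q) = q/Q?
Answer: 1015547095121149/149 ≈ 6.8158e+12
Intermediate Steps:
(1707615 + z(447, -382))*(-966392 + 4957781) = (1707615 - 382/447)*(-966392 + 4957781) = (1707615 - 382*1/447)*3991389 = (1707615 - 382/447)*3991389 = (763303523/447)*3991389 = 1015547095121149/149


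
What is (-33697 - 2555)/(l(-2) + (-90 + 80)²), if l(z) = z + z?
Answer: -3021/8 ≈ -377.63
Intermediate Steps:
l(z) = 2*z
(-33697 - 2555)/(l(-2) + (-90 + 80)²) = (-33697 - 2555)/(2*(-2) + (-90 + 80)²) = -36252/(-4 + (-10)²) = -36252/(-4 + 100) = -36252/96 = -36252*1/96 = -3021/8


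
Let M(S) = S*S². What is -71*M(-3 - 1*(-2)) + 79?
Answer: 150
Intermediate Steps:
M(S) = S³
-71*M(-3 - 1*(-2)) + 79 = -71*(-3 - 1*(-2))³ + 79 = -71*(-3 + 2)³ + 79 = -71*(-1)³ + 79 = -71*(-1) + 79 = 71 + 79 = 150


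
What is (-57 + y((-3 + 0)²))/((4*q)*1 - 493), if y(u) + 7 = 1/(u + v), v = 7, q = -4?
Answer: 1023/8144 ≈ 0.12561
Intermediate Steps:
y(u) = -7 + 1/(7 + u) (y(u) = -7 + 1/(u + 7) = -7 + 1/(7 + u))
(-57 + y((-3 + 0)²))/((4*q)*1 - 493) = (-57 + (-48 - 7*(-3 + 0)²)/(7 + (-3 + 0)²))/((4*(-4))*1 - 493) = (-57 + (-48 - 7*(-3)²)/(7 + (-3)²))/(-16*1 - 493) = (-57 + (-48 - 7*9)/(7 + 9))/(-16 - 493) = (-57 + (-48 - 63)/16)/(-509) = (-57 + (1/16)*(-111))*(-1/509) = (-57 - 111/16)*(-1/509) = -1023/16*(-1/509) = 1023/8144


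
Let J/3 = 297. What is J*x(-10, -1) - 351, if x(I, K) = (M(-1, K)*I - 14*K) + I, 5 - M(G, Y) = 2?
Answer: -23517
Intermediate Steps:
J = 891 (J = 3*297 = 891)
M(G, Y) = 3 (M(G, Y) = 5 - 1*2 = 5 - 2 = 3)
x(I, K) = -14*K + 4*I (x(I, K) = (3*I - 14*K) + I = (-14*K + 3*I) + I = -14*K + 4*I)
J*x(-10, -1) - 351 = 891*(-14*(-1) + 4*(-10)) - 351 = 891*(14 - 40) - 351 = 891*(-26) - 351 = -23166 - 351 = -23517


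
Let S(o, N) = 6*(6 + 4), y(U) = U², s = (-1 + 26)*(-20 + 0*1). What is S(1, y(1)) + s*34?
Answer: -16940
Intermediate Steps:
s = -500 (s = 25*(-20 + 0) = 25*(-20) = -500)
S(o, N) = 60 (S(o, N) = 6*10 = 60)
S(1, y(1)) + s*34 = 60 - 500*34 = 60 - 17000 = -16940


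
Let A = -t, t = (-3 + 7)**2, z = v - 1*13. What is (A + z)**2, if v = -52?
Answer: 6561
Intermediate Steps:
z = -65 (z = -52 - 1*13 = -52 - 13 = -65)
t = 16 (t = 4**2 = 16)
A = -16 (A = -1*16 = -16)
(A + z)**2 = (-16 - 65)**2 = (-81)**2 = 6561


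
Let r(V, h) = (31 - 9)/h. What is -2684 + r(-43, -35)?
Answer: -93962/35 ≈ -2684.6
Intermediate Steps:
r(V, h) = 22/h
-2684 + r(-43, -35) = -2684 + 22/(-35) = -2684 + 22*(-1/35) = -2684 - 22/35 = -93962/35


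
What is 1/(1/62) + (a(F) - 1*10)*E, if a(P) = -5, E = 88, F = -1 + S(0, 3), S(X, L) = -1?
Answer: -1258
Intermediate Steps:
F = -2 (F = -1 - 1 = -2)
1/(1/62) + (a(F) - 1*10)*E = 1/(1/62) + (-5 - 1*10)*88 = 1/(1/62) + (-5 - 10)*88 = 62 - 15*88 = 62 - 1320 = -1258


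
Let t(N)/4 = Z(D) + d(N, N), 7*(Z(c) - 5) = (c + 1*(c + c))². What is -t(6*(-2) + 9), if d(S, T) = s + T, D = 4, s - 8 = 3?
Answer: -940/7 ≈ -134.29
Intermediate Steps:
s = 11 (s = 8 + 3 = 11)
d(S, T) = 11 + T
Z(c) = 5 + 9*c²/7 (Z(c) = 5 + (c + 1*(c + c))²/7 = 5 + (c + 1*(2*c))²/7 = 5 + (c + 2*c)²/7 = 5 + (3*c)²/7 = 5 + (9*c²)/7 = 5 + 9*c²/7)
t(N) = 1024/7 + 4*N (t(N) = 4*((5 + (9/7)*4²) + (11 + N)) = 4*((5 + (9/7)*16) + (11 + N)) = 4*((5 + 144/7) + (11 + N)) = 4*(179/7 + (11 + N)) = 4*(256/7 + N) = 1024/7 + 4*N)
-t(6*(-2) + 9) = -(1024/7 + 4*(6*(-2) + 9)) = -(1024/7 + 4*(-12 + 9)) = -(1024/7 + 4*(-3)) = -(1024/7 - 12) = -1*940/7 = -940/7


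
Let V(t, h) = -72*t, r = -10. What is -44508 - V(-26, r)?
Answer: -46380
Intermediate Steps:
-44508 - V(-26, r) = -44508 - (-72)*(-26) = -44508 - 1*1872 = -44508 - 1872 = -46380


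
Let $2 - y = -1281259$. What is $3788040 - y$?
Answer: $2506779$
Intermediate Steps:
$y = 1281261$ ($y = 2 - -1281259 = 2 + 1281259 = 1281261$)
$3788040 - y = 3788040 - 1281261 = 2506779$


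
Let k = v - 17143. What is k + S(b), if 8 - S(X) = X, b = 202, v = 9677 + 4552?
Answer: -3108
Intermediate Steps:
v = 14229
S(X) = 8 - X
k = -2914 (k = 14229 - 17143 = -2914)
k + S(b) = -2914 + (8 - 1*202) = -2914 + (8 - 202) = -2914 - 194 = -3108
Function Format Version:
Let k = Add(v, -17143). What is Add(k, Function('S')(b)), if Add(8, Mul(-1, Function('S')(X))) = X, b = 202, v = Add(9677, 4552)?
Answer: -3108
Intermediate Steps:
v = 14229
Function('S')(X) = Add(8, Mul(-1, X))
k = -2914 (k = Add(14229, -17143) = -2914)
Add(k, Function('S')(b)) = Add(-2914, Add(8, Mul(-1, 202))) = Add(-2914, Add(8, -202)) = Add(-2914, -194) = -3108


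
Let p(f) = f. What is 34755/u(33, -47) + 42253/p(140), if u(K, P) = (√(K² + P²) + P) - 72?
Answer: -2353411/29820 - 11585*√3298/3621 ≈ -262.66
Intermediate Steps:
u(K, P) = -72 + P + √(K² + P²) (u(K, P) = (P + √(K² + P²)) - 72 = -72 + P + √(K² + P²))
34755/u(33, -47) + 42253/p(140) = 34755/(-72 - 47 + √(33² + (-47)²)) + 42253/140 = 34755/(-72 - 47 + √(1089 + 2209)) + 42253*(1/140) = 34755/(-72 - 47 + √3298) + 42253/140 = 34755/(-119 + √3298) + 42253/140 = 42253/140 + 34755/(-119 + √3298)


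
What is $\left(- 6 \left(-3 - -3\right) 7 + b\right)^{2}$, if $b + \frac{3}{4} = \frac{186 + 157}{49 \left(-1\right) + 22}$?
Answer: $\frac{2111209}{11664} \approx 181.0$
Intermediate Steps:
$b = - \frac{1453}{108}$ ($b = - \frac{3}{4} + \frac{186 + 157}{49 \left(-1\right) + 22} = - \frac{3}{4} + \frac{343}{-49 + 22} = - \frac{3}{4} + \frac{343}{-27} = - \frac{3}{4} + 343 \left(- \frac{1}{27}\right) = - \frac{3}{4} - \frac{343}{27} = - \frac{1453}{108} \approx -13.454$)
$\left(- 6 \left(-3 - -3\right) 7 + b\right)^{2} = \left(- 6 \left(-3 - -3\right) 7 - \frac{1453}{108}\right)^{2} = \left(- 6 \left(-3 + 3\right) 7 - \frac{1453}{108}\right)^{2} = \left(\left(-6\right) 0 \cdot 7 - \frac{1453}{108}\right)^{2} = \left(0 \cdot 7 - \frac{1453}{108}\right)^{2} = \left(0 - \frac{1453}{108}\right)^{2} = \left(- \frac{1453}{108}\right)^{2} = \frac{2111209}{11664}$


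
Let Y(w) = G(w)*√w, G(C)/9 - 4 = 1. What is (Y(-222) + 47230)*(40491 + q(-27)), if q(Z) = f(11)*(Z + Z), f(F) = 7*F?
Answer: 1716007590 + 1634985*I*√222 ≈ 1.716e+9 + 2.4361e+7*I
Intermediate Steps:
G(C) = 45 (G(C) = 36 + 9*1 = 36 + 9 = 45)
Y(w) = 45*√w
q(Z) = 154*Z (q(Z) = (7*11)*(Z + Z) = 77*(2*Z) = 154*Z)
(Y(-222) + 47230)*(40491 + q(-27)) = (45*√(-222) + 47230)*(40491 + 154*(-27)) = (45*(I*√222) + 47230)*(40491 - 4158) = (45*I*√222 + 47230)*36333 = (47230 + 45*I*√222)*36333 = 1716007590 + 1634985*I*√222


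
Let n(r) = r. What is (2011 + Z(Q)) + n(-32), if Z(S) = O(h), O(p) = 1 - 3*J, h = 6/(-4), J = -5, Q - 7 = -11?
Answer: 1995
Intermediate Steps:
Q = -4 (Q = 7 - 11 = -4)
h = -3/2 (h = 6*(-1/4) = -3/2 ≈ -1.5000)
O(p) = 16 (O(p) = 1 - 3*(-5) = 1 + 15 = 16)
Z(S) = 16
(2011 + Z(Q)) + n(-32) = (2011 + 16) - 32 = 2027 - 32 = 1995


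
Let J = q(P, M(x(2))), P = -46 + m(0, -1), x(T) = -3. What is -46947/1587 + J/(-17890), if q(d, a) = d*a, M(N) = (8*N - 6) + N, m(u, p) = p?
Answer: -280781089/9463810 ≈ -29.669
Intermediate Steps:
M(N) = -6 + 9*N (M(N) = (-6 + 8*N) + N = -6 + 9*N)
P = -47 (P = -46 - 1 = -47)
q(d, a) = a*d
J = 1551 (J = (-6 + 9*(-3))*(-47) = (-6 - 27)*(-47) = -33*(-47) = 1551)
-46947/1587 + J/(-17890) = -46947/1587 + 1551/(-17890) = -46947*1/1587 + 1551*(-1/17890) = -15649/529 - 1551/17890 = -280781089/9463810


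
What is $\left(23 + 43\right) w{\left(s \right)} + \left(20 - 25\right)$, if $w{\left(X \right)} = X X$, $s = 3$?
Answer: $589$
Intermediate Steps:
$w{\left(X \right)} = X^{2}$
$\left(23 + 43\right) w{\left(s \right)} + \left(20 - 25\right) = \left(23 + 43\right) 3^{2} + \left(20 - 25\right) = 66 \cdot 9 + \left(20 - 25\right) = 594 - 5 = 589$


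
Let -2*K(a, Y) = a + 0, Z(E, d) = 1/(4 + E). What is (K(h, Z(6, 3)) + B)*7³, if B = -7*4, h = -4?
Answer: -8918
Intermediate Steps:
K(a, Y) = -a/2 (K(a, Y) = -(a + 0)/2 = -a/2)
B = -28
(K(h, Z(6, 3)) + B)*7³ = (-½*(-4) - 28)*7³ = (2 - 28)*343 = -26*343 = -8918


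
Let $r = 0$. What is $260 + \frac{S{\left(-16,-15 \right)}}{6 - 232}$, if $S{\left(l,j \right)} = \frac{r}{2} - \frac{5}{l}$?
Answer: $\frac{940155}{3616} \approx 260.0$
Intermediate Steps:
$S{\left(l,j \right)} = - \frac{5}{l}$ ($S{\left(l,j \right)} = \frac{0}{2} - \frac{5}{l} = 0 \cdot \frac{1}{2} - \frac{5}{l} = 0 - \frac{5}{l} = - \frac{5}{l}$)
$260 + \frac{S{\left(-16,-15 \right)}}{6 - 232} = 260 + \frac{\left(-5\right) \frac{1}{-16}}{6 - 232} = 260 + \frac{\left(-5\right) \left(- \frac{1}{16}\right)}{-226} = 260 + \frac{5}{16} \left(- \frac{1}{226}\right) = 260 - \frac{5}{3616} = \frac{940155}{3616}$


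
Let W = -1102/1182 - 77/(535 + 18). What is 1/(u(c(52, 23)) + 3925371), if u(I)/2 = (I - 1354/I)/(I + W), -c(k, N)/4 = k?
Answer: 507589784/1992479196377859 ≈ 2.5475e-7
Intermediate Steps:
c(k, N) = -4*k
W = -50030/46689 (W = -1102*1/1182 - 77/553 = -551/591 - 77*1/553 = -551/591 - 11/79 = -50030/46689 ≈ -1.0716)
u(I) = 2*(I - 1354/I)/(-50030/46689 + I) (u(I) = 2*((I - 1354/I)/(I - 50030/46689)) = 2*((I - 1354/I)/(-50030/46689 + I)) = 2*(I - 1354/I)/(-50030/46689 + I))
1/(u(c(52, 23)) + 3925371) = 1/(93378*(-1354 + (-4*52)**2)/(((-4*52))*(-50030 + 46689*(-4*52))) + 3925371) = 1/(93378*(-1354 + (-208)**2)/(-208*(-50030 + 46689*(-208))) + 3925371) = 1/(93378*(-1/208)*(-1354 + 43264)/(-50030 - 9711312) + 3925371) = 1/(93378*(-1/208)*41910/(-9761342) + 3925371) = 1/(93378*(-1/208)*(-1/9761342)*41910 + 3925371) = 1/(978367995/507589784 + 3925371) = 1/(1992479196377859/507589784) = 507589784/1992479196377859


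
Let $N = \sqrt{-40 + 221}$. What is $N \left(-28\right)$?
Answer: $- 28 \sqrt{181} \approx -376.7$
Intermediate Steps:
$N = \sqrt{181} \approx 13.454$
$N \left(-28\right) = \sqrt{181} \left(-28\right) = - 28 \sqrt{181}$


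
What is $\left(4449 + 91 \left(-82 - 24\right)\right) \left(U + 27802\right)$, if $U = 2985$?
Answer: $-160000039$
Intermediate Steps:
$\left(4449 + 91 \left(-82 - 24\right)\right) \left(U + 27802\right) = \left(4449 + 91 \left(-82 - 24\right)\right) \left(2985 + 27802\right) = \left(4449 + 91 \left(-106\right)\right) 30787 = \left(4449 - 9646\right) 30787 = \left(-5197\right) 30787 = -160000039$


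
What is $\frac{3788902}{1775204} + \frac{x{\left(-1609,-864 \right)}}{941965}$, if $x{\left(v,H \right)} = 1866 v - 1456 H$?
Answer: $\frac{47232946279}{167218003586} \approx 0.28246$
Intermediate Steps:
$x{\left(v,H \right)} = - 1456 H + 1866 v$
$\frac{3788902}{1775204} + \frac{x{\left(-1609,-864 \right)}}{941965} = \frac{3788902}{1775204} + \frac{\left(-1456\right) \left(-864\right) + 1866 \left(-1609\right)}{941965} = 3788902 \cdot \frac{1}{1775204} + \left(1257984 - 3002394\right) \frac{1}{941965} = \frac{1894451}{887602} - \frac{348882}{188393} = \frac{47232946279}{167218003586}$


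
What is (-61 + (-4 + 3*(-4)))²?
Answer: 5929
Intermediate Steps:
(-61 + (-4 + 3*(-4)))² = (-61 + (-4 - 12))² = (-61 - 16)² = (-77)² = 5929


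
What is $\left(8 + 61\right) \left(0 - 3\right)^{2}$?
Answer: $621$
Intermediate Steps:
$\left(8 + 61\right) \left(0 - 3\right)^{2} = 69 \left(-3\right)^{2} = 69 \cdot 9 = 621$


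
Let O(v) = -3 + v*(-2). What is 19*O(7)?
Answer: -323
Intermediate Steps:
O(v) = -3 - 2*v
19*O(7) = 19*(-3 - 2*7) = 19*(-3 - 14) = 19*(-17) = -323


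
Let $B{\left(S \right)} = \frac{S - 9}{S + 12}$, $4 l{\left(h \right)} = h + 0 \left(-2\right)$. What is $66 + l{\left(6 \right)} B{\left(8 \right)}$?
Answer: $\frac{2637}{40} \approx 65.925$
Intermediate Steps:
$l{\left(h \right)} = \frac{h}{4}$ ($l{\left(h \right)} = \frac{h + 0 \left(-2\right)}{4} = \frac{h + 0}{4} = \frac{h}{4}$)
$B{\left(S \right)} = \frac{-9 + S}{12 + S}$
$66 + l{\left(6 \right)} B{\left(8 \right)} = 66 + \frac{1}{4} \cdot 6 \frac{-9 + 8}{12 + 8} = 66 + \frac{3 \cdot \frac{1}{20} \left(-1\right)}{2} = 66 + \frac{3}{2} \left(- \frac{1}{20}\right) = 66 - \frac{3}{40} = \frac{2637}{40}$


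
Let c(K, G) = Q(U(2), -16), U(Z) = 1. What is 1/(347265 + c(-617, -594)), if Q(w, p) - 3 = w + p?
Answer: 1/347253 ≈ 2.8797e-6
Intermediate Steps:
Q(w, p) = 3 + p + w (Q(w, p) = 3 + (w + p) = 3 + (p + w) = 3 + p + w)
c(K, G) = -12 (c(K, G) = 3 - 16 + 1 = -12)
1/(347265 + c(-617, -594)) = 1/(347265 - 12) = 1/347253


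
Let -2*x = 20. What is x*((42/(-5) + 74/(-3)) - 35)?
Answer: 2042/3 ≈ 680.67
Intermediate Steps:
x = -10 (x = -½*20 = -10)
x*((42/(-5) + 74/(-3)) - 35) = -10*((42/(-5) + 74/(-3)) - 35) = -10*((42*(-⅕) + 74*(-⅓)) - 35) = -10*((-42/5 - 74/3) - 35) = -10*(-496/15 - 35) = -10*(-1021/15) = 2042/3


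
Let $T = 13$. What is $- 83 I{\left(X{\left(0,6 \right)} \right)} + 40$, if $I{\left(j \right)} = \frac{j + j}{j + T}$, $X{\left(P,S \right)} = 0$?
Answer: $40$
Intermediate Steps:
$I{\left(j \right)} = \frac{2 j}{13 + j}$ ($I{\left(j \right)} = \frac{j + j}{j + 13} = \frac{2 j}{13 + j}$)
$- 83 I{\left(X{\left(0,6 \right)} \right)} + 40 = - 83 \cdot 2 \cdot 0 \frac{1}{13 + 0} + 40 = - 83 \cdot 2 \cdot 0 \cdot \frac{1}{13} + 40 = \left(-83\right) 0 + 40 = 0 + 40 = 40$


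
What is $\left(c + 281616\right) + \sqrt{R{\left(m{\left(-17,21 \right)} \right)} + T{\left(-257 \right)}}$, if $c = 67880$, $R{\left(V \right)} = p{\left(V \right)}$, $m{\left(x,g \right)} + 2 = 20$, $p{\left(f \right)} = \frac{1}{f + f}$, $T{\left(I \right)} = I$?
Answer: $349496 + \frac{29 i \sqrt{11}}{6} \approx 3.495 \cdot 10^{5} + 16.03 i$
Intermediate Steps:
$p{\left(f \right)} = \frac{1}{2 f}$
$m{\left(x,g \right)} = 18$ ($m{\left(x,g \right)} = -2 + 20 = 18$)
$R{\left(V \right)} = \frac{1}{2 V}$
$\left(c + 281616\right) + \sqrt{R{\left(m{\left(-17,21 \right)} \right)} + T{\left(-257 \right)}} = \left(67880 + 281616\right) + \sqrt{\frac{1}{2 \cdot 18} - 257} = 349496 + \sqrt{\frac{1}{2} \cdot \frac{1}{18} - 257} = 349496 + \sqrt{\frac{1}{36} - 257} = 349496 + \sqrt{- \frac{9251}{36}} = 349496 + \frac{29 i \sqrt{11}}{6}$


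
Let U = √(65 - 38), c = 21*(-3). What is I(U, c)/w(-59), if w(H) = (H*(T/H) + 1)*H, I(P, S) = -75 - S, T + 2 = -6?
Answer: -12/413 ≈ -0.029056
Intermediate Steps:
T = -8 (T = -2 - 6 = -8)
c = -63
U = 3*√3 (U = √27 = 3*√3 ≈ 5.1962)
w(H) = -7*H (w(H) = (H*(-8/H) + 1)*H = (-8 + 1)*H = -7*H)
I(U, c)/w(-59) = (-75 - 1*(-63))/((-7*(-59))) = (-75 + 63)/413 = -12*1/413 = -12/413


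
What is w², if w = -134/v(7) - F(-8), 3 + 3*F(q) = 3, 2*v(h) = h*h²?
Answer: 71824/117649 ≈ 0.61049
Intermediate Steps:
v(h) = h³/2 (v(h) = (h*h²)/2 = h³/2)
F(q) = 0 (F(q) = -1 + (⅓)*3 = -1 + 1 = 0)
w = -268/343 (w = -134/((½)*7³) - 1*0 = -134/((½)*343) + 0 = -134/343/2 + 0 = -134*2/343 + 0 = -268/343 + 0 = -268/343 ≈ -0.78134)
w² = (-268/343)² = 71824/117649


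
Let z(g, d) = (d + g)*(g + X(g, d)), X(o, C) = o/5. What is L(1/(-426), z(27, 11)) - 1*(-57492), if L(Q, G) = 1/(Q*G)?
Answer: 58986437/1026 ≈ 57492.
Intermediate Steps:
X(o, C) = o/5 (X(o, C) = o*(1/5) = o/5)
z(g, d) = 6*g*(d + g)/5 (z(g, d) = (d + g)*(g + g/5) = (d + g)*(6*g/5) = 6*g*(d + g)/5)
L(Q, G) = 1/(G*Q)
L(1/(-426), z(27, 11)) - 1*(-57492) = 1/((((6/5)*27*(11 + 27)))*(1/(-426))) - 1*(-57492) = 1/((((6/5)*27*38))*(-1/426)) + 57492 = -426/(6156/5) + 57492 = (5/6156)*(-426) + 57492 = -355/1026 + 57492 = 58986437/1026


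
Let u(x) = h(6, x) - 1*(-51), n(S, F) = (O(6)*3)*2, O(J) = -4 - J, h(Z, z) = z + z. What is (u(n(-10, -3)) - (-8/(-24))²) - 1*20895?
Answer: -188677/9 ≈ -20964.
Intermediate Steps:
h(Z, z) = 2*z
n(S, F) = -60 (n(S, F) = ((-4 - 1*6)*3)*2 = ((-4 - 6)*3)*2 = -10*3*2 = -30*2 = -60)
u(x) = 51 + 2*x (u(x) = 2*x - 1*(-51) = 2*x + 51 = 51 + 2*x)
(u(n(-10, -3)) - (-8/(-24))²) - 1*20895 = ((51 + 2*(-60)) - (-8/(-24))²) - 1*20895 = ((51 - 120) - (-8*(-1/24))²) - 20895 = (-69 - (⅓)²) - 20895 = (-69 - 1*⅑) - 20895 = (-69 - ⅑) - 20895 = -622/9 - 20895 = -188677/9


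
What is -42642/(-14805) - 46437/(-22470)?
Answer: 348289/70406 ≈ 4.9469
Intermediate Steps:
-42642/(-14805) - 46437/(-22470) = -42642*(-1/14805) - 46437*(-1/22470) = 4738/1645 + 15479/7490 = 348289/70406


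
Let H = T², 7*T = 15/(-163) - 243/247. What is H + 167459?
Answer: 13300677094435007/79426457929 ≈ 1.6746e+5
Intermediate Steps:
T = -43314/281827 (T = (15/(-163) - 243/247)/7 = (15*(-1/163) - 243*1/247)/7 = (-15/163 - 243/247)/7 = (⅐)*(-43314/40261) = -43314/281827 ≈ -0.15369)
H = 1876102596/79426457929 (H = (-43314/281827)² = 1876102596/79426457929 ≈ 0.023621)
H + 167459 = 1876102596/79426457929 + 167459 = 13300677094435007/79426457929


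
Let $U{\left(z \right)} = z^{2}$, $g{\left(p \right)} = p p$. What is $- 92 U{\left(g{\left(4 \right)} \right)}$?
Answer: $-23552$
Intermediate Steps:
$g{\left(p \right)} = p^{2}$
$- 92 U{\left(g{\left(4 \right)} \right)} = - 92 \left(4^{2}\right)^{2} = - 92 \cdot 16^{2} = \left(-92\right) 256 = -23552$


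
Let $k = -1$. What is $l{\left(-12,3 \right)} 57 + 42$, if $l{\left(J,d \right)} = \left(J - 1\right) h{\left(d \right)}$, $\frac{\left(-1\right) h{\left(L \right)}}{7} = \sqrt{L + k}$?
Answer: $42 + 5187 \sqrt{2} \approx 7377.5$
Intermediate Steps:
$h{\left(L \right)} = - 7 \sqrt{-1 + L}$ ($h{\left(L \right)} = - 7 \sqrt{L - 1} = - 7 \sqrt{-1 + L}$)
$l{\left(J,d \right)} = - 7 \sqrt{-1 + d} \left(-1 + J\right)$ ($l{\left(J,d \right)} = \left(J - 1\right) \left(- 7 \sqrt{-1 + d}\right) = \left(-1 + J\right) \left(- 7 \sqrt{-1 + d}\right) = - 7 \sqrt{-1 + d} \left(-1 + J\right)$)
$l{\left(-12,3 \right)} 57 + 42 = 7 \sqrt{-1 + 3} \left(1 - -12\right) 57 + 42 = 7 \sqrt{2} \left(1 + 12\right) 57 + 42 = 7 \sqrt{2} \cdot 13 \cdot 57 + 42 = 91 \sqrt{2} \cdot 57 + 42 = 5187 \sqrt{2} + 42 = 42 + 5187 \sqrt{2}$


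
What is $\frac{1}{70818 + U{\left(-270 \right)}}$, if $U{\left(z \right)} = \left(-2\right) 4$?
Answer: $\frac{1}{70810} \approx 1.4122 \cdot 10^{-5}$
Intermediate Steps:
$U{\left(z \right)} = -8$
$\frac{1}{70818 + U{\left(-270 \right)}} = \frac{1}{70818 - 8} = \frac{1}{70810}$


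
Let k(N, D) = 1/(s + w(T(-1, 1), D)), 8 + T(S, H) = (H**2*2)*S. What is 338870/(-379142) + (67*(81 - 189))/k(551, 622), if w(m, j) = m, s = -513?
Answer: 717417630953/189571 ≈ 3.7844e+6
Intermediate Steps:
T(S, H) = -8 + 2*S*H**2 (T(S, H) = -8 + (H**2*2)*S = -8 + (2*H**2)*S = -8 + 2*S*H**2)
k(N, D) = -1/523 (k(N, D) = 1/(-513 + (-8 + 2*(-1)*1**2)) = 1/(-513 + (-8 + 2*(-1)*1)) = 1/(-513 + (-8 - 2)) = 1/(-513 - 10) = 1/(-523) = -1/523)
338870/(-379142) + (67*(81 - 189))/k(551, 622) = 338870/(-379142) + (67*(81 - 189))/(-1/523) = 338870*(-1/379142) + (67*(-108))*(-523) = -169435/189571 - 7236*(-523) = -169435/189571 + 3784428 = 717417630953/189571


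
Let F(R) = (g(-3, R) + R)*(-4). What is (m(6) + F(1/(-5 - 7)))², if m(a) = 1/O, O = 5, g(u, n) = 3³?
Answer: 2598544/225 ≈ 11549.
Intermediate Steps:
g(u, n) = 27
F(R) = -108 - 4*R (F(R) = (27 + R)*(-4) = -108 - 4*R)
m(a) = ⅕ (m(a) = 1/5 = ⅕)
(m(6) + F(1/(-5 - 7)))² = (⅕ + (-108 - 4/(-5 - 7)))² = (⅕ + (-108 - 4/(-12)))² = (⅕ + (-108 - 4*(-1/12)))² = (⅕ + (-108 + ⅓))² = (⅕ - 323/3)² = (-1612/15)² = 2598544/225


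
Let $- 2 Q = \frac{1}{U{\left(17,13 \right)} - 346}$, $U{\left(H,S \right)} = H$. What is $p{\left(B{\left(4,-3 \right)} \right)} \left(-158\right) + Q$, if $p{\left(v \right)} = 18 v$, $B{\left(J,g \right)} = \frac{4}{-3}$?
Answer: $\frac{2495137}{658} \approx 3792.0$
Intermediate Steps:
$B{\left(J,g \right)} = - \frac{4}{3}$ ($B{\left(J,g \right)} = 4 \left(- \frac{1}{3}\right) = - \frac{4}{3}$)
$Q = \frac{1}{658}$ ($Q = - \frac{1}{2 \left(17 - 346\right)} = - \frac{1}{2 \left(-329\right)} = \left(- \frac{1}{2}\right) \left(- \frac{1}{329}\right) = \frac{1}{658} \approx 0.0015198$)
$p{\left(B{\left(4,-3 \right)} \right)} \left(-158\right) + Q = 18 \left(- \frac{4}{3}\right) \left(-158\right) + \frac{1}{658} = \left(-24\right) \left(-158\right) + \frac{1}{658} = 3792 + \frac{1}{658} = \frac{2495137}{658}$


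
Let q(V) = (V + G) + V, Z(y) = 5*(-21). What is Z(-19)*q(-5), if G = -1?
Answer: 1155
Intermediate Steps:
Z(y) = -105
q(V) = -1 + 2*V (q(V) = (V - 1) + V = (-1 + V) + V = -1 + 2*V)
Z(-19)*q(-5) = -105*(-1 + 2*(-5)) = -105*(-1 - 10) = -105*(-11) = 1155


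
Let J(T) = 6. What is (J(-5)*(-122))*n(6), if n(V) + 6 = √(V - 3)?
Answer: 4392 - 732*√3 ≈ 3124.1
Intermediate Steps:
n(V) = -6 + √(-3 + V) (n(V) = -6 + √(V - 3) = -6 + √(-3 + V))
(J(-5)*(-122))*n(6) = (6*(-122))*(-6 + √(-3 + 6)) = -732*(-6 + √3) = 4392 - 732*√3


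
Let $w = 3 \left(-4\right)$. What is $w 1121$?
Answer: $-13452$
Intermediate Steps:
$w = -12$
$w 1121 = \left(-12\right) 1121 = -13452$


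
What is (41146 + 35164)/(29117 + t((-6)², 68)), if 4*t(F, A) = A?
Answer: 38155/14567 ≈ 2.6193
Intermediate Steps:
t(F, A) = A/4
(41146 + 35164)/(29117 + t((-6)², 68)) = (41146 + 35164)/(29117 + (¼)*68) = 76310/(29117 + 17) = 76310/29134 = 76310*(1/29134) = 38155/14567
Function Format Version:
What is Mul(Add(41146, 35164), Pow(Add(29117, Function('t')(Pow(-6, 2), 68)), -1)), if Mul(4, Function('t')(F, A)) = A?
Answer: Rational(38155, 14567) ≈ 2.6193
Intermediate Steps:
Function('t')(F, A) = Mul(Rational(1, 4), A)
Mul(Add(41146, 35164), Pow(Add(29117, Function('t')(Pow(-6, 2), 68)), -1)) = Mul(Add(41146, 35164), Pow(Add(29117, Mul(Rational(1, 4), 68)), -1)) = Mul(76310, Pow(Add(29117, 17), -1)) = Mul(76310, Pow(29134, -1)) = Mul(76310, Rational(1, 29134)) = Rational(38155, 14567)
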